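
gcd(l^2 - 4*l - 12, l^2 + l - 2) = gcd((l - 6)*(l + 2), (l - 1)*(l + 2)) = l + 2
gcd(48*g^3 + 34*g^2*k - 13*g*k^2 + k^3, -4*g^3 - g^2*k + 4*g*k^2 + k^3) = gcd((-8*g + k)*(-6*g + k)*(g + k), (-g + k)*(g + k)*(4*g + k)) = g + k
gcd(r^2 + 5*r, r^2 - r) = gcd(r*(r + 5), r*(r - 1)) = r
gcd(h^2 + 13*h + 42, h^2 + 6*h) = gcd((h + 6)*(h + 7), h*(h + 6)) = h + 6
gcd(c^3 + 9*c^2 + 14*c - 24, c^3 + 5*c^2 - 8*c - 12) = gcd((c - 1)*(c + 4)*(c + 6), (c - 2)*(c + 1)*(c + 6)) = c + 6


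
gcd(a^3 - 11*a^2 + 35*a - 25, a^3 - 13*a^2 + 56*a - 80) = a - 5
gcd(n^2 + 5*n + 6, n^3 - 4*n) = n + 2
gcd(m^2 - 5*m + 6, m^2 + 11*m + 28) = 1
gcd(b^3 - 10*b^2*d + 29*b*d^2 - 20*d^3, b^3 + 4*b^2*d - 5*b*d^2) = b - d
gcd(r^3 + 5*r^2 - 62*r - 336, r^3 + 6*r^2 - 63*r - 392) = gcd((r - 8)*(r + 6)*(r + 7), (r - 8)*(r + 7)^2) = r^2 - r - 56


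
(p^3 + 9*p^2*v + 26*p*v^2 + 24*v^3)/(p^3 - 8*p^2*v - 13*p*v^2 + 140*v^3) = (p^2 + 5*p*v + 6*v^2)/(p^2 - 12*p*v + 35*v^2)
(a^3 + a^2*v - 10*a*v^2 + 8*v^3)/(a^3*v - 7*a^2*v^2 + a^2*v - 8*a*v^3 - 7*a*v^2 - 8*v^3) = (-a^3 - a^2*v + 10*a*v^2 - 8*v^3)/(v*(-a^3 + 7*a^2*v - a^2 + 8*a*v^2 + 7*a*v + 8*v^2))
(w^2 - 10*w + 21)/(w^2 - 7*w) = (w - 3)/w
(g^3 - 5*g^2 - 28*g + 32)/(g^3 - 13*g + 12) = (g - 8)/(g - 3)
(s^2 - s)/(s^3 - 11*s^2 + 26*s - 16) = s/(s^2 - 10*s + 16)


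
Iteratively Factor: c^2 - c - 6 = (c - 3)*(c + 2)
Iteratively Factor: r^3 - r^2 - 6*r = (r - 3)*(r^2 + 2*r) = (r - 3)*(r + 2)*(r)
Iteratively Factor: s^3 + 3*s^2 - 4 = (s - 1)*(s^2 + 4*s + 4) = (s - 1)*(s + 2)*(s + 2)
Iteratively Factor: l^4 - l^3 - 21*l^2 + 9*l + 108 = (l + 3)*(l^3 - 4*l^2 - 9*l + 36) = (l - 3)*(l + 3)*(l^2 - l - 12) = (l - 3)*(l + 3)^2*(l - 4)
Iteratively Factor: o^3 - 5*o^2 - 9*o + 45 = (o + 3)*(o^2 - 8*o + 15) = (o - 5)*(o + 3)*(o - 3)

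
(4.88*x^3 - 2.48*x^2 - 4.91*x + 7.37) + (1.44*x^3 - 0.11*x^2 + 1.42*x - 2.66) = 6.32*x^3 - 2.59*x^2 - 3.49*x + 4.71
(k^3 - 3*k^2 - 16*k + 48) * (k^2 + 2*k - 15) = k^5 - k^4 - 37*k^3 + 61*k^2 + 336*k - 720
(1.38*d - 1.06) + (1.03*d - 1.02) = 2.41*d - 2.08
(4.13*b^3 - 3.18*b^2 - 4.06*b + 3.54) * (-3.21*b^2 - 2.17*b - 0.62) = -13.2573*b^5 + 1.2457*b^4 + 17.3726*b^3 - 0.581600000000002*b^2 - 5.1646*b - 2.1948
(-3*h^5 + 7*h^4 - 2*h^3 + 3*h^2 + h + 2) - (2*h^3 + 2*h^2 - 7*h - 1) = -3*h^5 + 7*h^4 - 4*h^3 + h^2 + 8*h + 3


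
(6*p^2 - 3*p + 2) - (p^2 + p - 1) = 5*p^2 - 4*p + 3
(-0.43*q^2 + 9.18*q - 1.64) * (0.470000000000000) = -0.2021*q^2 + 4.3146*q - 0.7708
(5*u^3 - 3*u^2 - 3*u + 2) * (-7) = -35*u^3 + 21*u^2 + 21*u - 14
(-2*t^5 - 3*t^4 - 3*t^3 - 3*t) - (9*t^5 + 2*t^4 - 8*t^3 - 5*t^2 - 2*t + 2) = -11*t^5 - 5*t^4 + 5*t^3 + 5*t^2 - t - 2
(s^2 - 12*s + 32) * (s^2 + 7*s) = s^4 - 5*s^3 - 52*s^2 + 224*s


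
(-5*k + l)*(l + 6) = -5*k*l - 30*k + l^2 + 6*l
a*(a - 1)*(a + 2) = a^3 + a^2 - 2*a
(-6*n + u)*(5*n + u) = -30*n^2 - n*u + u^2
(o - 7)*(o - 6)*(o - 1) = o^3 - 14*o^2 + 55*o - 42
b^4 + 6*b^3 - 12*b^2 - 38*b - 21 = (b - 3)*(b + 1)^2*(b + 7)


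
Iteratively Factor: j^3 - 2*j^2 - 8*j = (j - 4)*(j^2 + 2*j) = j*(j - 4)*(j + 2)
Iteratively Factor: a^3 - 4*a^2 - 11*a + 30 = (a - 2)*(a^2 - 2*a - 15) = (a - 5)*(a - 2)*(a + 3)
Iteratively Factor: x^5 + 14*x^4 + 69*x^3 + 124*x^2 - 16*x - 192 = (x + 4)*(x^4 + 10*x^3 + 29*x^2 + 8*x - 48) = (x + 4)^2*(x^3 + 6*x^2 + 5*x - 12) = (x - 1)*(x + 4)^2*(x^2 + 7*x + 12) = (x - 1)*(x + 4)^3*(x + 3)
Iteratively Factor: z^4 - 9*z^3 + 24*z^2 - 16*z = (z - 4)*(z^3 - 5*z^2 + 4*z) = (z - 4)*(z - 1)*(z^2 - 4*z) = z*(z - 4)*(z - 1)*(z - 4)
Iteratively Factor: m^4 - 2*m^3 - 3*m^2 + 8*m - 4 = (m - 1)*(m^3 - m^2 - 4*m + 4) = (m - 1)^2*(m^2 - 4) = (m - 1)^2*(m + 2)*(m - 2)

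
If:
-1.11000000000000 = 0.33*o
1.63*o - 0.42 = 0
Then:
No Solution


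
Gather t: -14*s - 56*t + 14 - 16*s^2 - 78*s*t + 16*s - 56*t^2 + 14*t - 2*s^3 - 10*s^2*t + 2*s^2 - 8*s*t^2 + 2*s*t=-2*s^3 - 14*s^2 + 2*s + t^2*(-8*s - 56) + t*(-10*s^2 - 76*s - 42) + 14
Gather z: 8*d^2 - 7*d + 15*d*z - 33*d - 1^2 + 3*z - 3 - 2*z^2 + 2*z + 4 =8*d^2 - 40*d - 2*z^2 + z*(15*d + 5)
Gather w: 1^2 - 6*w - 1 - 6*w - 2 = -12*w - 2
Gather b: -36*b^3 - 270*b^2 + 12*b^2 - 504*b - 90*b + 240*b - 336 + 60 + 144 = -36*b^3 - 258*b^2 - 354*b - 132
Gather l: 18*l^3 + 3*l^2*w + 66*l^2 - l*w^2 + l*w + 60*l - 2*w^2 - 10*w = 18*l^3 + l^2*(3*w + 66) + l*(-w^2 + w + 60) - 2*w^2 - 10*w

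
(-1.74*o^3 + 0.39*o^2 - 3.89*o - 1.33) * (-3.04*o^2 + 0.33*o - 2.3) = 5.2896*o^5 - 1.7598*o^4 + 15.9563*o^3 + 1.8625*o^2 + 8.5081*o + 3.059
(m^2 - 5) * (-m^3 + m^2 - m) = -m^5 + m^4 + 4*m^3 - 5*m^2 + 5*m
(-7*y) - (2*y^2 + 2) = -2*y^2 - 7*y - 2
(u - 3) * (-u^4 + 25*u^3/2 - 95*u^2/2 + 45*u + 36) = -u^5 + 31*u^4/2 - 85*u^3 + 375*u^2/2 - 99*u - 108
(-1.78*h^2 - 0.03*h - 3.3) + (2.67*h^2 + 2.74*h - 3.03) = 0.89*h^2 + 2.71*h - 6.33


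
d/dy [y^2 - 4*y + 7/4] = 2*y - 4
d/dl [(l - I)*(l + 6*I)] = 2*l + 5*I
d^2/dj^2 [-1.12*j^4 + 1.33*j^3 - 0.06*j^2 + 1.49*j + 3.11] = -13.44*j^2 + 7.98*j - 0.12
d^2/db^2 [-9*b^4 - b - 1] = -108*b^2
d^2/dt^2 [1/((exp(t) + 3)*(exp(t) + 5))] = 4*(exp(3*t) + 6*exp(2*t) + exp(t) - 30)*exp(t)/(exp(6*t) + 24*exp(5*t) + 237*exp(4*t) + 1232*exp(3*t) + 3555*exp(2*t) + 5400*exp(t) + 3375)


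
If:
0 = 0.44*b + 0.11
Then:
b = -0.25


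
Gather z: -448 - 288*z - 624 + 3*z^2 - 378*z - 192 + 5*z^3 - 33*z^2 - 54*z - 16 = 5*z^3 - 30*z^2 - 720*z - 1280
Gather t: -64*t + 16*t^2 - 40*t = 16*t^2 - 104*t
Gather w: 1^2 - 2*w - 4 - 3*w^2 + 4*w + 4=-3*w^2 + 2*w + 1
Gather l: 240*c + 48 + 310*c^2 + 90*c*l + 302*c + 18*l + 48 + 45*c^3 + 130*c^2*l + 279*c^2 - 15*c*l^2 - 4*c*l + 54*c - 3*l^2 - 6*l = 45*c^3 + 589*c^2 + 596*c + l^2*(-15*c - 3) + l*(130*c^2 + 86*c + 12) + 96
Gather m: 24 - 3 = 21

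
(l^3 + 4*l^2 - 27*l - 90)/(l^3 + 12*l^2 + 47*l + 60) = (l^2 + l - 30)/(l^2 + 9*l + 20)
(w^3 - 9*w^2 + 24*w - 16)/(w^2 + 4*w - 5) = (w^2 - 8*w + 16)/(w + 5)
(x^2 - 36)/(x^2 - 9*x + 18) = (x + 6)/(x - 3)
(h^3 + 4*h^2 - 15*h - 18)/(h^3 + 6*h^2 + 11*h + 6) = (h^2 + 3*h - 18)/(h^2 + 5*h + 6)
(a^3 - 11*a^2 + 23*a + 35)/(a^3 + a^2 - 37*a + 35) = (a^2 - 6*a - 7)/(a^2 + 6*a - 7)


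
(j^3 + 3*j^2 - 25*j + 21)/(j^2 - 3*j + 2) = (j^2 + 4*j - 21)/(j - 2)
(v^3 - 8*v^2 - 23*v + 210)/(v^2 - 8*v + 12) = (v^2 - 2*v - 35)/(v - 2)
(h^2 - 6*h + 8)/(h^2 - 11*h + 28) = (h - 2)/(h - 7)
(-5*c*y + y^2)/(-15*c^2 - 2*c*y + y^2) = y/(3*c + y)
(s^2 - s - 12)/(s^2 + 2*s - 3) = (s - 4)/(s - 1)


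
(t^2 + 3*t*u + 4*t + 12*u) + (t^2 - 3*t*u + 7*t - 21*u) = 2*t^2 + 11*t - 9*u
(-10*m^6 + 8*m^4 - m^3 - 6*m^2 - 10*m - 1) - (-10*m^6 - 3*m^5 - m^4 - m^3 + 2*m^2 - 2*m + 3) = 3*m^5 + 9*m^4 - 8*m^2 - 8*m - 4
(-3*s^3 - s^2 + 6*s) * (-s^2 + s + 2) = 3*s^5 - 2*s^4 - 13*s^3 + 4*s^2 + 12*s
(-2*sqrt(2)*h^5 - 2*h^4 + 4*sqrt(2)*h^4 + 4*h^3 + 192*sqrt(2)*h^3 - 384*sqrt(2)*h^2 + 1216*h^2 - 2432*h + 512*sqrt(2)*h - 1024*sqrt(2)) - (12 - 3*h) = -2*sqrt(2)*h^5 - 2*h^4 + 4*sqrt(2)*h^4 + 4*h^3 + 192*sqrt(2)*h^3 - 384*sqrt(2)*h^2 + 1216*h^2 - 2429*h + 512*sqrt(2)*h - 1024*sqrt(2) - 12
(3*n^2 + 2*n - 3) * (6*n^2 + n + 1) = 18*n^4 + 15*n^3 - 13*n^2 - n - 3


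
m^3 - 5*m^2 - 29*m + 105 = (m - 7)*(m - 3)*(m + 5)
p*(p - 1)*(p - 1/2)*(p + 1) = p^4 - p^3/2 - p^2 + p/2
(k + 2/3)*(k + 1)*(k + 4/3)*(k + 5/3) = k^4 + 14*k^3/3 + 71*k^2/9 + 154*k/27 + 40/27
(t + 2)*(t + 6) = t^2 + 8*t + 12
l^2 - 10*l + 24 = (l - 6)*(l - 4)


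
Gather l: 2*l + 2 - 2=2*l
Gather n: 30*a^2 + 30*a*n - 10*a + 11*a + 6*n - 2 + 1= 30*a^2 + a + n*(30*a + 6) - 1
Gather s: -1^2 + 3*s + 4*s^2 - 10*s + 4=4*s^2 - 7*s + 3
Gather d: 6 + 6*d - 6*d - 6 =0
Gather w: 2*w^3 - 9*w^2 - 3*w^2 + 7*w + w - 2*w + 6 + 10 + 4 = 2*w^3 - 12*w^2 + 6*w + 20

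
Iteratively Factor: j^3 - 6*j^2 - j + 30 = (j + 2)*(j^2 - 8*j + 15) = (j - 5)*(j + 2)*(j - 3)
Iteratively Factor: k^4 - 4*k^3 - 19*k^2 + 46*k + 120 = (k - 4)*(k^3 - 19*k - 30) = (k - 4)*(k + 2)*(k^2 - 2*k - 15) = (k - 5)*(k - 4)*(k + 2)*(k + 3)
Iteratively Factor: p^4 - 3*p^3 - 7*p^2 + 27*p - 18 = (p - 2)*(p^3 - p^2 - 9*p + 9) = (p - 3)*(p - 2)*(p^2 + 2*p - 3) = (p - 3)*(p - 2)*(p - 1)*(p + 3)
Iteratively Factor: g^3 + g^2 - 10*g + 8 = (g - 2)*(g^2 + 3*g - 4) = (g - 2)*(g - 1)*(g + 4)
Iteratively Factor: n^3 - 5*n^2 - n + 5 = (n - 5)*(n^2 - 1) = (n - 5)*(n + 1)*(n - 1)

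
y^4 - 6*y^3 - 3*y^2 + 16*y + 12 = (y - 6)*(y - 2)*(y + 1)^2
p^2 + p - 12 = (p - 3)*(p + 4)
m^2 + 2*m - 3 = (m - 1)*(m + 3)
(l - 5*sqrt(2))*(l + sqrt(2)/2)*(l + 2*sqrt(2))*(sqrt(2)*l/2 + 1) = sqrt(2)*l^4/2 - 3*l^3/2 - 14*sqrt(2)*l^2 - 33*l - 10*sqrt(2)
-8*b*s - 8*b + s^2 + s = (-8*b + s)*(s + 1)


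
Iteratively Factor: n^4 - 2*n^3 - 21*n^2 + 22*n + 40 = (n - 5)*(n^3 + 3*n^2 - 6*n - 8) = (n - 5)*(n + 1)*(n^2 + 2*n - 8) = (n - 5)*(n + 1)*(n + 4)*(n - 2)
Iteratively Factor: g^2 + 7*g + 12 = (g + 4)*(g + 3)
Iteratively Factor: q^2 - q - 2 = (q - 2)*(q + 1)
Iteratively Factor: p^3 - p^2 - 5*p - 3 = (p - 3)*(p^2 + 2*p + 1) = (p - 3)*(p + 1)*(p + 1)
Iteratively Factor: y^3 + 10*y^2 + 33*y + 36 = (y + 3)*(y^2 + 7*y + 12) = (y + 3)^2*(y + 4)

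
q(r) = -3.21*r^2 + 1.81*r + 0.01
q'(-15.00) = 98.11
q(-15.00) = -749.39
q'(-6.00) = 40.33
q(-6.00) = -126.41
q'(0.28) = 0.01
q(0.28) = 0.27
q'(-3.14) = 21.97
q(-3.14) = -37.32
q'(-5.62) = 37.89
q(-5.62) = -111.55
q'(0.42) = -0.89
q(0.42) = 0.20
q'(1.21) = -5.96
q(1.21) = -2.50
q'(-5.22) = 35.32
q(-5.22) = -96.91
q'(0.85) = -3.65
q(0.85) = -0.77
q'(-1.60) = 12.08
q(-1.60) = -11.10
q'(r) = 1.81 - 6.42*r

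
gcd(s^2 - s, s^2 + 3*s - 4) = s - 1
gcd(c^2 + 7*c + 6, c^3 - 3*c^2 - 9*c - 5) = c + 1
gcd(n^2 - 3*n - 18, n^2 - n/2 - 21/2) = n + 3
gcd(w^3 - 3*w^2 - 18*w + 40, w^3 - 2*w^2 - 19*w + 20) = w^2 - w - 20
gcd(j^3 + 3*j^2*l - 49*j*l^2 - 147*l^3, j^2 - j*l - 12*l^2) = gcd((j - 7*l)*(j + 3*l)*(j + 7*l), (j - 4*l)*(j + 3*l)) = j + 3*l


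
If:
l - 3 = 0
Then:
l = 3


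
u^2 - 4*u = u*(u - 4)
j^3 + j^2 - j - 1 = (j - 1)*(j + 1)^2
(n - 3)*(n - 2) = n^2 - 5*n + 6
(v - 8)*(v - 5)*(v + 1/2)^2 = v^4 - 12*v^3 + 109*v^2/4 + 147*v/4 + 10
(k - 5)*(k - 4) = k^2 - 9*k + 20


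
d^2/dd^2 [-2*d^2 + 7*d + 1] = -4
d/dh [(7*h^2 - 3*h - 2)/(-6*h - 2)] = (-21*h^2 - 14*h - 3)/(2*(9*h^2 + 6*h + 1))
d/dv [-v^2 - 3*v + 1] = -2*v - 3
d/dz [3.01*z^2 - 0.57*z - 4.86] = 6.02*z - 0.57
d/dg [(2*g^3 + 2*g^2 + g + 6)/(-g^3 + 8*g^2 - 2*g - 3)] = 3*(6*g^4 - 2*g^3 - 4*g^2 - 36*g + 3)/(g^6 - 16*g^5 + 68*g^4 - 26*g^3 - 44*g^2 + 12*g + 9)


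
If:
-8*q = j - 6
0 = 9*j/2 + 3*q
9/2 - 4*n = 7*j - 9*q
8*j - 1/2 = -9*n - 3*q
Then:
No Solution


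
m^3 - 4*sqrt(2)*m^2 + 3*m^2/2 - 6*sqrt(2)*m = m*(m + 3/2)*(m - 4*sqrt(2))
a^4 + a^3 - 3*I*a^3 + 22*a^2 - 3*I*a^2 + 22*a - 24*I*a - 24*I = (a - 6*I)*(a + 4*I)*(-I*a - I)*(I*a + 1)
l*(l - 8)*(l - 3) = l^3 - 11*l^2 + 24*l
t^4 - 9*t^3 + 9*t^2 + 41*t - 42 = (t - 7)*(t - 3)*(t - 1)*(t + 2)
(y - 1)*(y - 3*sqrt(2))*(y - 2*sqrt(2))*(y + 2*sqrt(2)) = y^4 - 3*sqrt(2)*y^3 - y^3 - 8*y^2 + 3*sqrt(2)*y^2 + 8*y + 24*sqrt(2)*y - 24*sqrt(2)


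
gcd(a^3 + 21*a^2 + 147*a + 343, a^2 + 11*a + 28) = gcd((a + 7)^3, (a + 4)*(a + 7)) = a + 7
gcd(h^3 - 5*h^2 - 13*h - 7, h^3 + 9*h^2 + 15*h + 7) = h^2 + 2*h + 1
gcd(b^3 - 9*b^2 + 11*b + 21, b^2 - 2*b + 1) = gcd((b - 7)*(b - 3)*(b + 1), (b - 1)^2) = 1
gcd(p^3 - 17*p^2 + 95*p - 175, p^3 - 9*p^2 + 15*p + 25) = p^2 - 10*p + 25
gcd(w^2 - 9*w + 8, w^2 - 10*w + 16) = w - 8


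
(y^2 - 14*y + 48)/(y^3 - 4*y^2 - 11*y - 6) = (y - 8)/(y^2 + 2*y + 1)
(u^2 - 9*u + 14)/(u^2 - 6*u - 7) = (u - 2)/(u + 1)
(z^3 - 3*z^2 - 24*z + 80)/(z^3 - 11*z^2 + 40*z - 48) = (z + 5)/(z - 3)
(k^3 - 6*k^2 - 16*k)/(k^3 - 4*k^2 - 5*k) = (-k^2 + 6*k + 16)/(-k^2 + 4*k + 5)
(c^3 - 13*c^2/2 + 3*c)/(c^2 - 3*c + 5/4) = 2*c*(c - 6)/(2*c - 5)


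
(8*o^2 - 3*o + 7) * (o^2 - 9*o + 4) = 8*o^4 - 75*o^3 + 66*o^2 - 75*o + 28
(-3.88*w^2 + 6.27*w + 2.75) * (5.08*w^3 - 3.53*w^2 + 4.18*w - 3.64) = -19.7104*w^5 + 45.548*w^4 - 24.3815*w^3 + 30.6243*w^2 - 11.3278*w - 10.01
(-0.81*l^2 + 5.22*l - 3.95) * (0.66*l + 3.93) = -0.5346*l^3 + 0.261899999999999*l^2 + 17.9076*l - 15.5235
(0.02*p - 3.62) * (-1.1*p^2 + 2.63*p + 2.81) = -0.022*p^3 + 4.0346*p^2 - 9.4644*p - 10.1722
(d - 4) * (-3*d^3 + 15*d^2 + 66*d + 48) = -3*d^4 + 27*d^3 + 6*d^2 - 216*d - 192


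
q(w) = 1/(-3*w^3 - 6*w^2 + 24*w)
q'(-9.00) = 0.00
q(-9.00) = 0.00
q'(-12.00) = 0.00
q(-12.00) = 0.00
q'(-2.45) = 0.00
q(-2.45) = -0.02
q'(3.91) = 0.01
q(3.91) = -0.01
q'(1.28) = 0.03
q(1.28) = 0.07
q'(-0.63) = -0.10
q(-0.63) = -0.06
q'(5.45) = 0.00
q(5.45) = -0.00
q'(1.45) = 0.07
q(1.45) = 0.08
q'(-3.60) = 0.08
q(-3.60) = -0.04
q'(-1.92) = -0.01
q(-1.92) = -0.02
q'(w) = (9*w^2 + 12*w - 24)/(-3*w^3 - 6*w^2 + 24*w)^2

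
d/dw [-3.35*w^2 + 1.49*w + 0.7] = 1.49 - 6.7*w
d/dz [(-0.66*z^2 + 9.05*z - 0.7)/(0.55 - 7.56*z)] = (4.9896*z^2 - 0.725999999999999*z - 0.314499999999999)/(57.1536*z^2 - 8.316*z + 0.3025)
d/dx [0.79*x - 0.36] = 0.790000000000000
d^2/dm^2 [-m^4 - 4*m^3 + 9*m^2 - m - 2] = -12*m^2 - 24*m + 18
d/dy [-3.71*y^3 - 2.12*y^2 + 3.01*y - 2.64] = -11.13*y^2 - 4.24*y + 3.01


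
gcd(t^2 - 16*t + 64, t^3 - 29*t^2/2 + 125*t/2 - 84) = t - 8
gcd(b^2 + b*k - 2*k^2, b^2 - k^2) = b - k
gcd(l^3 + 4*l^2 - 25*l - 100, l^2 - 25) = l^2 - 25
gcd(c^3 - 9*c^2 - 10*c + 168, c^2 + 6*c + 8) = c + 4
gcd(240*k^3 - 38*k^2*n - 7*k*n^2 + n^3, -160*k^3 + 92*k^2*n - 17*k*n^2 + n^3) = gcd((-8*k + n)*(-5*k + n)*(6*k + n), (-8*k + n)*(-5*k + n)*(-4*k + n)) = 40*k^2 - 13*k*n + n^2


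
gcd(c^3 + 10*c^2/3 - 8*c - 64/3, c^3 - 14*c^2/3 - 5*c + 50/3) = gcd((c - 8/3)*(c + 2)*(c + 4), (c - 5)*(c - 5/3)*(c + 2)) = c + 2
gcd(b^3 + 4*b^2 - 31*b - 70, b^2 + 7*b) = b + 7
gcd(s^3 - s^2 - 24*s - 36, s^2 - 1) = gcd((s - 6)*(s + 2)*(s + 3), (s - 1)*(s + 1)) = 1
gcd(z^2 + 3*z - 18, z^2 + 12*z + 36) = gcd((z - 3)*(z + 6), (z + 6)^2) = z + 6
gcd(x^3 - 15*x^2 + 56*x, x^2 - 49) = x - 7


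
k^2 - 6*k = k*(k - 6)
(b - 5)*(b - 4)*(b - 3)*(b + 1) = b^4 - 11*b^3 + 35*b^2 - 13*b - 60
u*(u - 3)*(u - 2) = u^3 - 5*u^2 + 6*u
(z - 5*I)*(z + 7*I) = z^2 + 2*I*z + 35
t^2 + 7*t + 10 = (t + 2)*(t + 5)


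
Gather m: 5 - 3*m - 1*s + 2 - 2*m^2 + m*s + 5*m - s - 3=-2*m^2 + m*(s + 2) - 2*s + 4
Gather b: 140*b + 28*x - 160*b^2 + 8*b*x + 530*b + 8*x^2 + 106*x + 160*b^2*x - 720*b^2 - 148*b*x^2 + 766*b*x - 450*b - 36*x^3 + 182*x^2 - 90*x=b^2*(160*x - 880) + b*(-148*x^2 + 774*x + 220) - 36*x^3 + 190*x^2 + 44*x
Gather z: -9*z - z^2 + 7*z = -z^2 - 2*z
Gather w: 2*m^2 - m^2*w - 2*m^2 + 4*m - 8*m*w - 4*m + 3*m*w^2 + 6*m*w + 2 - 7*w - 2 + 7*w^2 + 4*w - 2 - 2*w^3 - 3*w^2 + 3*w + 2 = -2*w^3 + w^2*(3*m + 4) + w*(-m^2 - 2*m)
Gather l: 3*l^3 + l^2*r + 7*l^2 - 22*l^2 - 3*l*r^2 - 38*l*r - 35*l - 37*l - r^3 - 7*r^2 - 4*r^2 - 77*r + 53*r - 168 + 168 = 3*l^3 + l^2*(r - 15) + l*(-3*r^2 - 38*r - 72) - r^3 - 11*r^2 - 24*r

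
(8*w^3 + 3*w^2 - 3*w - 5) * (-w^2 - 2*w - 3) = -8*w^5 - 19*w^4 - 27*w^3 + 2*w^2 + 19*w + 15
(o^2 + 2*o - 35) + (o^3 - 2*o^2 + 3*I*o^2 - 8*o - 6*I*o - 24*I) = o^3 - o^2 + 3*I*o^2 - 6*o - 6*I*o - 35 - 24*I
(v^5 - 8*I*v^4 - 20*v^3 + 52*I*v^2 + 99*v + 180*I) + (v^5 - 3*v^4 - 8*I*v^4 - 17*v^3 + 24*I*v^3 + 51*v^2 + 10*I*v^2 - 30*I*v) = 2*v^5 - 3*v^4 - 16*I*v^4 - 37*v^3 + 24*I*v^3 + 51*v^2 + 62*I*v^2 + 99*v - 30*I*v + 180*I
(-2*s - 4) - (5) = -2*s - 9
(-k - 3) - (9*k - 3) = -10*k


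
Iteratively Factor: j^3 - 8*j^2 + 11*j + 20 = (j - 5)*(j^2 - 3*j - 4) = (j - 5)*(j + 1)*(j - 4)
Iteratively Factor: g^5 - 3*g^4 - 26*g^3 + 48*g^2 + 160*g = (g - 5)*(g^4 + 2*g^3 - 16*g^2 - 32*g) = (g - 5)*(g + 4)*(g^3 - 2*g^2 - 8*g) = g*(g - 5)*(g + 4)*(g^2 - 2*g - 8) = g*(g - 5)*(g + 2)*(g + 4)*(g - 4)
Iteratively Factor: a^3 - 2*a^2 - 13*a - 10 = (a - 5)*(a^2 + 3*a + 2) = (a - 5)*(a + 1)*(a + 2)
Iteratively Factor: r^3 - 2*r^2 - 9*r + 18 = (r + 3)*(r^2 - 5*r + 6) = (r - 3)*(r + 3)*(r - 2)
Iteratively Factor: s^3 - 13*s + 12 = (s - 3)*(s^2 + 3*s - 4) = (s - 3)*(s - 1)*(s + 4)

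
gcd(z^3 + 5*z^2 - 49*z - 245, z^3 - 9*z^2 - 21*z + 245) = z^2 - 2*z - 35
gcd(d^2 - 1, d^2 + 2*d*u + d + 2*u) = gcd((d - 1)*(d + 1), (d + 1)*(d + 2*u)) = d + 1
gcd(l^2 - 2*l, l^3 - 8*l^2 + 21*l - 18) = l - 2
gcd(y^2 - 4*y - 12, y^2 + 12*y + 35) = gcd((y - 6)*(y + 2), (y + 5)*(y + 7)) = 1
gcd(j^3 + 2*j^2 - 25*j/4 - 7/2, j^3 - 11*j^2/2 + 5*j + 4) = j^2 - 3*j/2 - 1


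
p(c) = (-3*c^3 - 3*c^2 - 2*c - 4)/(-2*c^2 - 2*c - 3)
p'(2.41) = 1.43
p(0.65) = 1.44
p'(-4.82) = 1.61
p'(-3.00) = 1.84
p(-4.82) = -6.83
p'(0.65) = 0.60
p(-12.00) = -17.87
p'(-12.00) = 1.51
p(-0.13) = 1.36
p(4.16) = 6.10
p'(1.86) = 1.35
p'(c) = (4*c + 2)*(-3*c^3 - 3*c^2 - 2*c - 4)/(-2*c^2 - 2*c - 3)^2 + (-9*c^2 - 6*c - 2)/(-2*c^2 - 2*c - 3) = (6*c^4 + 12*c^3 + 29*c^2 + 2*c - 2)/(4*c^4 + 8*c^3 + 16*c^2 + 12*c + 9)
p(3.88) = 5.68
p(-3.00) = -3.73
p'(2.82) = 1.47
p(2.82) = 4.11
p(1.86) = 2.74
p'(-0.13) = -0.23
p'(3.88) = 1.50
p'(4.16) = 1.50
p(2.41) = 3.51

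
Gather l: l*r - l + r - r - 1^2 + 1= l*(r - 1)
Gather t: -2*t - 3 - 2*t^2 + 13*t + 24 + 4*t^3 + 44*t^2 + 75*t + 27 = 4*t^3 + 42*t^2 + 86*t + 48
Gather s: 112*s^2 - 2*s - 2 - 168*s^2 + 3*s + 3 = -56*s^2 + s + 1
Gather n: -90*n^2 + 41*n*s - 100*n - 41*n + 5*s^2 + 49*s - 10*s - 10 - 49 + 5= -90*n^2 + n*(41*s - 141) + 5*s^2 + 39*s - 54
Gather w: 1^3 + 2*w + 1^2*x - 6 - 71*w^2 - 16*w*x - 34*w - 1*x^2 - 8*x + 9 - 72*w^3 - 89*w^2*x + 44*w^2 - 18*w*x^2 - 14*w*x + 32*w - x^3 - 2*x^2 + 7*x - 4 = -72*w^3 + w^2*(-89*x - 27) + w*(-18*x^2 - 30*x) - x^3 - 3*x^2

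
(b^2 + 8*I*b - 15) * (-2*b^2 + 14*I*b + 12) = -2*b^4 - 2*I*b^3 - 70*b^2 - 114*I*b - 180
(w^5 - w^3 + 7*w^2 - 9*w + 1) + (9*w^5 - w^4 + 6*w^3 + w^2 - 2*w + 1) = 10*w^5 - w^4 + 5*w^3 + 8*w^2 - 11*w + 2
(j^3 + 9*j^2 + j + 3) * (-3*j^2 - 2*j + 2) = -3*j^5 - 29*j^4 - 19*j^3 + 7*j^2 - 4*j + 6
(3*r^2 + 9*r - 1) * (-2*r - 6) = -6*r^3 - 36*r^2 - 52*r + 6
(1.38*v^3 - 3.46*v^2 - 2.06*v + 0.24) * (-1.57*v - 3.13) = -2.1666*v^4 + 1.1128*v^3 + 14.064*v^2 + 6.071*v - 0.7512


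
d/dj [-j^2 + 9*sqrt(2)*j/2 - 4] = -2*j + 9*sqrt(2)/2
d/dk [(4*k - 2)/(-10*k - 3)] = -32/(10*k + 3)^2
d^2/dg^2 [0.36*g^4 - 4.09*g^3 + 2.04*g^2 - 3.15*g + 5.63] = 4.32*g^2 - 24.54*g + 4.08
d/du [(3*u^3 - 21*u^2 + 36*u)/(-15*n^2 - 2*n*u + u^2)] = 3*(2*u*(n - u)*(u^2 - 7*u + 12) + (15*n^2 + 2*n*u - u^2)*(-3*u^2 + 14*u - 12))/(15*n^2 + 2*n*u - u^2)^2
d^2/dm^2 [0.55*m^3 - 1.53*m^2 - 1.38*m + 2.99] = 3.3*m - 3.06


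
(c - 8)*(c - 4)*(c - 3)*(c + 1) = c^4 - 14*c^3 + 53*c^2 - 28*c - 96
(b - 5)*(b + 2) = b^2 - 3*b - 10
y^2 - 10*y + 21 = (y - 7)*(y - 3)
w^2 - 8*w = w*(w - 8)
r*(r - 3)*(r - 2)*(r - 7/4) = r^4 - 27*r^3/4 + 59*r^2/4 - 21*r/2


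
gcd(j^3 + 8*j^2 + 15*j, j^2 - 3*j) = j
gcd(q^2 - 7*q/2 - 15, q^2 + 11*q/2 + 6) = 1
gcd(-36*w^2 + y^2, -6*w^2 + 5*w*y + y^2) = 6*w + y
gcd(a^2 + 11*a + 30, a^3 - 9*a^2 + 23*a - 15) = 1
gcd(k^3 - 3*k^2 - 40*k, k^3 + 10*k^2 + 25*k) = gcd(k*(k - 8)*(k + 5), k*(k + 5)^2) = k^2 + 5*k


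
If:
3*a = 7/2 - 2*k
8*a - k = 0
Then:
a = 7/38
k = 28/19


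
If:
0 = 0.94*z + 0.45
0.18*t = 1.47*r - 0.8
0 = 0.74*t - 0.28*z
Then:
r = 0.52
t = -0.18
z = -0.48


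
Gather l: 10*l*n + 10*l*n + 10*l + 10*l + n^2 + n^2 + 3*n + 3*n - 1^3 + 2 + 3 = l*(20*n + 20) + 2*n^2 + 6*n + 4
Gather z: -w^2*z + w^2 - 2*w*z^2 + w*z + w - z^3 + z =w^2 - 2*w*z^2 + w - z^3 + z*(-w^2 + w + 1)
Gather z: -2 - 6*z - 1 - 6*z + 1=-12*z - 2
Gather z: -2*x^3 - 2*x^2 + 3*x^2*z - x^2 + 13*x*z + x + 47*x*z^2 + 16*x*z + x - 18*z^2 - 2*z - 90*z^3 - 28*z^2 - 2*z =-2*x^3 - 3*x^2 + 2*x - 90*z^3 + z^2*(47*x - 46) + z*(3*x^2 + 29*x - 4)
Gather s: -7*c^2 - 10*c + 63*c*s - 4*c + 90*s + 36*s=-7*c^2 - 14*c + s*(63*c + 126)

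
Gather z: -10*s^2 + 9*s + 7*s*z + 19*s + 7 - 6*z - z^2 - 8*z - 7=-10*s^2 + 28*s - z^2 + z*(7*s - 14)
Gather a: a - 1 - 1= a - 2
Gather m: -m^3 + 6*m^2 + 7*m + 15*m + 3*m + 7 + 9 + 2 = -m^3 + 6*m^2 + 25*m + 18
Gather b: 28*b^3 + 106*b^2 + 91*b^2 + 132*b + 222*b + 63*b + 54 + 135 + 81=28*b^3 + 197*b^2 + 417*b + 270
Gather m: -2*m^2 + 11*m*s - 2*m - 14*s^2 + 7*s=-2*m^2 + m*(11*s - 2) - 14*s^2 + 7*s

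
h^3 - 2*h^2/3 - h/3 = h*(h - 1)*(h + 1/3)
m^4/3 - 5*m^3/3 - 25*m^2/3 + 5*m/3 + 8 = (m/3 + 1)*(m - 8)*(m - 1)*(m + 1)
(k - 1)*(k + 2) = k^2 + k - 2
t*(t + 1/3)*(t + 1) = t^3 + 4*t^2/3 + t/3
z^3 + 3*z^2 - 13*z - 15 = (z - 3)*(z + 1)*(z + 5)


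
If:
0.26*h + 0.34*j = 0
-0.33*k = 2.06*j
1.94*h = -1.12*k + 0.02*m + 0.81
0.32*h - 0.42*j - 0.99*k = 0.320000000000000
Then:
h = -0.08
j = 0.06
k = -0.37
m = -69.04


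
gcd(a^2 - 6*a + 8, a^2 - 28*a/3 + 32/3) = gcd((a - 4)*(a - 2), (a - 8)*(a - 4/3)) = 1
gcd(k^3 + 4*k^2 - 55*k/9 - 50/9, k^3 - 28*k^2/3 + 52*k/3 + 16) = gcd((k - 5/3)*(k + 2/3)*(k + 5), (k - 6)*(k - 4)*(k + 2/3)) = k + 2/3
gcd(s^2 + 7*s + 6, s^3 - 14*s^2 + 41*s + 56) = s + 1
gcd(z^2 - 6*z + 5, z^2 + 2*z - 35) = z - 5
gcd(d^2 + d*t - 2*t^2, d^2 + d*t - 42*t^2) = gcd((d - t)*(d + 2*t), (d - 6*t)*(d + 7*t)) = 1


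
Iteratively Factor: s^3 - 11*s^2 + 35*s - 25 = (s - 5)*(s^2 - 6*s + 5) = (s - 5)^2*(s - 1)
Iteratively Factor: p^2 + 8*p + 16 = (p + 4)*(p + 4)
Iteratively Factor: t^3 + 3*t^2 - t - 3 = (t - 1)*(t^2 + 4*t + 3) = (t - 1)*(t + 1)*(t + 3)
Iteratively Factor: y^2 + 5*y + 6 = (y + 2)*(y + 3)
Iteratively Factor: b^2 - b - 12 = (b + 3)*(b - 4)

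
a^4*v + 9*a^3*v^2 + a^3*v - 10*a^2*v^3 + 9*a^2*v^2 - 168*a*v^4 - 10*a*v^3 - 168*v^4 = (a - 4*v)*(a + 6*v)*(a + 7*v)*(a*v + v)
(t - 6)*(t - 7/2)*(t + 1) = t^3 - 17*t^2/2 + 23*t/2 + 21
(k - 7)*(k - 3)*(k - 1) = k^3 - 11*k^2 + 31*k - 21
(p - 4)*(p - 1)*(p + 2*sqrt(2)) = p^3 - 5*p^2 + 2*sqrt(2)*p^2 - 10*sqrt(2)*p + 4*p + 8*sqrt(2)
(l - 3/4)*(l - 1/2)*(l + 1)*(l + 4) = l^4 + 15*l^3/4 - 15*l^2/8 - 25*l/8 + 3/2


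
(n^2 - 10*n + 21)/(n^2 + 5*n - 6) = (n^2 - 10*n + 21)/(n^2 + 5*n - 6)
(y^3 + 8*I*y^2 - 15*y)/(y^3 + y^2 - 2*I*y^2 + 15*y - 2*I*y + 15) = y*(y + 5*I)/(y^2 + y*(1 - 5*I) - 5*I)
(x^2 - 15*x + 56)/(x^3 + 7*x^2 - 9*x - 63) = (x^2 - 15*x + 56)/(x^3 + 7*x^2 - 9*x - 63)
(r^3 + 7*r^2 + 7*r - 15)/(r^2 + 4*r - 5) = r + 3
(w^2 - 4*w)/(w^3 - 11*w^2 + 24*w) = (w - 4)/(w^2 - 11*w + 24)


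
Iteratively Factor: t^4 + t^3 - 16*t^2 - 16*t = (t)*(t^3 + t^2 - 16*t - 16) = t*(t + 1)*(t^2 - 16) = t*(t + 1)*(t + 4)*(t - 4)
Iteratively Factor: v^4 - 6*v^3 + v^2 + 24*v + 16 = (v - 4)*(v^3 - 2*v^2 - 7*v - 4) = (v - 4)*(v + 1)*(v^2 - 3*v - 4) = (v - 4)^2*(v + 1)*(v + 1)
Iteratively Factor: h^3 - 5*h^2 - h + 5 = (h - 5)*(h^2 - 1) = (h - 5)*(h + 1)*(h - 1)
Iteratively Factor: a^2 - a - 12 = (a + 3)*(a - 4)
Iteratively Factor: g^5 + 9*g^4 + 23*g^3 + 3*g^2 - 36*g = (g + 3)*(g^4 + 6*g^3 + 5*g^2 - 12*g) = g*(g + 3)*(g^3 + 6*g^2 + 5*g - 12) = g*(g + 3)^2*(g^2 + 3*g - 4) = g*(g - 1)*(g + 3)^2*(g + 4)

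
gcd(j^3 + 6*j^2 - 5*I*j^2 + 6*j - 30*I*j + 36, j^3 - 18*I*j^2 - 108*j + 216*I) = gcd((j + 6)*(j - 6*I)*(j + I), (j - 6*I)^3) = j - 6*I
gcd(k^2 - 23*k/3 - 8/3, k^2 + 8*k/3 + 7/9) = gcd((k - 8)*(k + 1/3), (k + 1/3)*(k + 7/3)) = k + 1/3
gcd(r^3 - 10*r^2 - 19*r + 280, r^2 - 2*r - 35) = r^2 - 2*r - 35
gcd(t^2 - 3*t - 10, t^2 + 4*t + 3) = 1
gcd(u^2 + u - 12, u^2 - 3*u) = u - 3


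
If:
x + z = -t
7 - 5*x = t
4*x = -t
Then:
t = -28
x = 7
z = 21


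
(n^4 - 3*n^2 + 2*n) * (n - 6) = n^5 - 6*n^4 - 3*n^3 + 20*n^2 - 12*n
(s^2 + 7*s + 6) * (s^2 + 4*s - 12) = s^4 + 11*s^3 + 22*s^2 - 60*s - 72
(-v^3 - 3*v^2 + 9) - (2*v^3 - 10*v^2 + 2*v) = -3*v^3 + 7*v^2 - 2*v + 9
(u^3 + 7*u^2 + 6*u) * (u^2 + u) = u^5 + 8*u^4 + 13*u^3 + 6*u^2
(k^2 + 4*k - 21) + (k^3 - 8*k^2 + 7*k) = k^3 - 7*k^2 + 11*k - 21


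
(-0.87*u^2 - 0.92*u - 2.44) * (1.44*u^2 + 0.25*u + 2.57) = -1.2528*u^4 - 1.5423*u^3 - 5.9795*u^2 - 2.9744*u - 6.2708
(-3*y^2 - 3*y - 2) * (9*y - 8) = -27*y^3 - 3*y^2 + 6*y + 16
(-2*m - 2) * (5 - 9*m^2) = 18*m^3 + 18*m^2 - 10*m - 10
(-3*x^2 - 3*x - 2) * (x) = -3*x^3 - 3*x^2 - 2*x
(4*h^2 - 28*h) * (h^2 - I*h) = 4*h^4 - 28*h^3 - 4*I*h^3 + 28*I*h^2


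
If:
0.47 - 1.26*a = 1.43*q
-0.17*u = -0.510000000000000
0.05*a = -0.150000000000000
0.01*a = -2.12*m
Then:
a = -3.00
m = 0.01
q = 2.97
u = 3.00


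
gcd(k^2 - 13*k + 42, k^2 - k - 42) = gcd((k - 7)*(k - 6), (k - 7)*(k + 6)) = k - 7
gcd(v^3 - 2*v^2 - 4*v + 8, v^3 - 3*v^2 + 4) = v^2 - 4*v + 4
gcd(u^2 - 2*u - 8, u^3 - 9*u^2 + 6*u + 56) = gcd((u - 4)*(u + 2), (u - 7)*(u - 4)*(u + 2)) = u^2 - 2*u - 8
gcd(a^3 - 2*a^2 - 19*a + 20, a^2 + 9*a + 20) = a + 4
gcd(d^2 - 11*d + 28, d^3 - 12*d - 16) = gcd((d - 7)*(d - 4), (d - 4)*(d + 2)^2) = d - 4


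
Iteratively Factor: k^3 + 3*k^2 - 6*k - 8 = (k + 4)*(k^2 - k - 2) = (k - 2)*(k + 4)*(k + 1)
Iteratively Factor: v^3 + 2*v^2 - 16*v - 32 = (v + 4)*(v^2 - 2*v - 8) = (v + 2)*(v + 4)*(v - 4)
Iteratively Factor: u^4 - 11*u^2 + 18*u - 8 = (u - 1)*(u^3 + u^2 - 10*u + 8) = (u - 1)^2*(u^2 + 2*u - 8) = (u - 1)^2*(u + 4)*(u - 2)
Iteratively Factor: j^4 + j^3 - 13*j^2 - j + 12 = (j - 1)*(j^3 + 2*j^2 - 11*j - 12) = (j - 1)*(j + 4)*(j^2 - 2*j - 3) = (j - 3)*(j - 1)*(j + 4)*(j + 1)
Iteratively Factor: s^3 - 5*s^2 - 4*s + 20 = (s + 2)*(s^2 - 7*s + 10) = (s - 2)*(s + 2)*(s - 5)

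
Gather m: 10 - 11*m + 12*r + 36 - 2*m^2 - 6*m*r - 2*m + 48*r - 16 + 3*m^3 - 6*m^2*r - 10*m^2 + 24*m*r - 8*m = 3*m^3 + m^2*(-6*r - 12) + m*(18*r - 21) + 60*r + 30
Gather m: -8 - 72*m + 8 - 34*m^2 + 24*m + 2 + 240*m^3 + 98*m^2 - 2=240*m^3 + 64*m^2 - 48*m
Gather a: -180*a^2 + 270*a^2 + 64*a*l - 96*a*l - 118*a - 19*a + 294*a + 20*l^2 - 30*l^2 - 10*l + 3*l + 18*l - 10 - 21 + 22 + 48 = 90*a^2 + a*(157 - 32*l) - 10*l^2 + 11*l + 39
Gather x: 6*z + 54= 6*z + 54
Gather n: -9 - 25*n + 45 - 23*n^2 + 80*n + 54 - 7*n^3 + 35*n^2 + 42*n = -7*n^3 + 12*n^2 + 97*n + 90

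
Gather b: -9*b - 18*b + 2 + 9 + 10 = 21 - 27*b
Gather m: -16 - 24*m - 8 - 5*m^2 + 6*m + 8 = -5*m^2 - 18*m - 16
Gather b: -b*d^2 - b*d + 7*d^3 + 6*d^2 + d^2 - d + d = b*(-d^2 - d) + 7*d^3 + 7*d^2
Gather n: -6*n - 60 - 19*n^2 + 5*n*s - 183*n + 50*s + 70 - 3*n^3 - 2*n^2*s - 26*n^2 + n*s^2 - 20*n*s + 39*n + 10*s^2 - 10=-3*n^3 + n^2*(-2*s - 45) + n*(s^2 - 15*s - 150) + 10*s^2 + 50*s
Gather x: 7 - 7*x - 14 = -7*x - 7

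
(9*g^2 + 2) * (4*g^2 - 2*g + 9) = 36*g^4 - 18*g^3 + 89*g^2 - 4*g + 18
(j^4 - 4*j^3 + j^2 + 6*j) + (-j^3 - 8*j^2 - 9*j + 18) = j^4 - 5*j^3 - 7*j^2 - 3*j + 18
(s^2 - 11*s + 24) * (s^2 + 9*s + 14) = s^4 - 2*s^3 - 61*s^2 + 62*s + 336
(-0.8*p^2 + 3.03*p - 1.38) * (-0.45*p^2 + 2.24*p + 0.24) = 0.36*p^4 - 3.1555*p^3 + 7.2162*p^2 - 2.364*p - 0.3312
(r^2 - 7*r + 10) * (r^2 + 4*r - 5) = r^4 - 3*r^3 - 23*r^2 + 75*r - 50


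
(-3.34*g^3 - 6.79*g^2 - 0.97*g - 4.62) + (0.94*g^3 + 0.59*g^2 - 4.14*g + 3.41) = -2.4*g^3 - 6.2*g^2 - 5.11*g - 1.21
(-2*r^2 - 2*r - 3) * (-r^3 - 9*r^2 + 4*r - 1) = 2*r^5 + 20*r^4 + 13*r^3 + 21*r^2 - 10*r + 3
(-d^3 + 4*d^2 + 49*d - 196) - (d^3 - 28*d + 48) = -2*d^3 + 4*d^2 + 77*d - 244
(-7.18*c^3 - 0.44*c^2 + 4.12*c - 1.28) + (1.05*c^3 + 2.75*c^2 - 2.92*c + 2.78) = -6.13*c^3 + 2.31*c^2 + 1.2*c + 1.5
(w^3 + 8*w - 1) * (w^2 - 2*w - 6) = w^5 - 2*w^4 + 2*w^3 - 17*w^2 - 46*w + 6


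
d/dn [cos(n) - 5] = -sin(n)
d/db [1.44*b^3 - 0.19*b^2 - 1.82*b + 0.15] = 4.32*b^2 - 0.38*b - 1.82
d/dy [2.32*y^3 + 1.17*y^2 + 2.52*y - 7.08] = 6.96*y^2 + 2.34*y + 2.52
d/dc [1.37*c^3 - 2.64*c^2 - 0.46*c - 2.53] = 4.11*c^2 - 5.28*c - 0.46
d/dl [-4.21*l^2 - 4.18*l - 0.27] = -8.42*l - 4.18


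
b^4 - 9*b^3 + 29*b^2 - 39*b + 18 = (b - 3)^2*(b - 2)*(b - 1)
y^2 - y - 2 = (y - 2)*(y + 1)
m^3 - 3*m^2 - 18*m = m*(m - 6)*(m + 3)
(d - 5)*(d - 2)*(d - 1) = d^3 - 8*d^2 + 17*d - 10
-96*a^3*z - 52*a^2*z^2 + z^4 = z*(-8*a + z)*(2*a + z)*(6*a + z)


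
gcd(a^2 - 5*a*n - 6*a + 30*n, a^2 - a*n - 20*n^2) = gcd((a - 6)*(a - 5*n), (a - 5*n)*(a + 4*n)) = a - 5*n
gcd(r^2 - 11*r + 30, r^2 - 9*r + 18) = r - 6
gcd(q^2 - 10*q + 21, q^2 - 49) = q - 7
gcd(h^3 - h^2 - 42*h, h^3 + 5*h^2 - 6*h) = h^2 + 6*h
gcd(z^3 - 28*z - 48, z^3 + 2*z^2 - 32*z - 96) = z^2 - 2*z - 24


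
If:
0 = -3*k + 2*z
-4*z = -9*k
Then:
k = 0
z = 0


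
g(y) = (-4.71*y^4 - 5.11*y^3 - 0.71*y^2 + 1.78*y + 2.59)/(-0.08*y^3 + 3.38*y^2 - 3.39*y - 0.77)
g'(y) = (0.24*y^2 - 6.76*y + 3.39)*(-4.71*y^4 - 5.11*y^3 - 0.71*y^2 + 1.78*y + 2.59)/(-0.08*y^3 + 3.38*y^2 - 3.39*y - 0.77)^2 + (-18.84*y^3 - 15.33*y^2 - 1.42*y + 1.78)/(-0.08*y^3 + 3.38*y^2 - 3.39*y - 0.77) = (0.3768*y^6 - 31.8396*y^5 + 30.5721*y^4 + 49.4374*y^3 + 8.8162*y^2 - 16.415*y + 7.4095)/(0.0064*y^6 - 0.5408*y^5 + 11.9668*y^4 - 22.7932*y^3 + 6.2869*y^2 + 5.2206*y + 0.5929)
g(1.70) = -21.42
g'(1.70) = 7.46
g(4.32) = -49.87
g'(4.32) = -18.09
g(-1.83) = -1.42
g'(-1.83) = 2.60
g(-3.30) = -7.70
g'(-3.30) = 5.96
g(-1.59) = -0.86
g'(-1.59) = 2.10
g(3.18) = -32.15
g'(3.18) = -12.94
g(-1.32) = -0.36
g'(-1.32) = 1.60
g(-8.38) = -64.99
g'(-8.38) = 16.11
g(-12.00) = -133.80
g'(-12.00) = 21.71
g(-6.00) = -31.75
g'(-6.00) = 11.72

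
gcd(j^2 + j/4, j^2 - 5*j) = j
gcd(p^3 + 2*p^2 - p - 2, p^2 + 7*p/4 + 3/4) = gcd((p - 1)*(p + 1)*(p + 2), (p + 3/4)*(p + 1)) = p + 1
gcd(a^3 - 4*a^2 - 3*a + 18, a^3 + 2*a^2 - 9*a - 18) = a^2 - a - 6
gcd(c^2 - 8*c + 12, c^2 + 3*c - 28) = 1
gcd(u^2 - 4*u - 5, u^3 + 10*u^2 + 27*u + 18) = u + 1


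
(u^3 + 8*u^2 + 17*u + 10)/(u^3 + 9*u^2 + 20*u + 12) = (u + 5)/(u + 6)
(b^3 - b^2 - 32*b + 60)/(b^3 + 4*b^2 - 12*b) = (b - 5)/b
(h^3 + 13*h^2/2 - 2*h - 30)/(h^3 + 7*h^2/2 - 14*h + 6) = (2*h + 5)/(2*h - 1)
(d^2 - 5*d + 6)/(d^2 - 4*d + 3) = (d - 2)/(d - 1)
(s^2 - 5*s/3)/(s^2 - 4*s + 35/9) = 3*s/(3*s - 7)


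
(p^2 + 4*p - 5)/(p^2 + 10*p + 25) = (p - 1)/(p + 5)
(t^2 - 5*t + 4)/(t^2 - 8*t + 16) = (t - 1)/(t - 4)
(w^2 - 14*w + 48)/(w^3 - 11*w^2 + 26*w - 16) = (w - 6)/(w^2 - 3*w + 2)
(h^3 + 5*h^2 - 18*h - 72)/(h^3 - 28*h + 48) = (h + 3)/(h - 2)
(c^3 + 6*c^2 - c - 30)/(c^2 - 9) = (c^2 + 3*c - 10)/(c - 3)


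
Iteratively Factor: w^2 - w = (w - 1)*(w)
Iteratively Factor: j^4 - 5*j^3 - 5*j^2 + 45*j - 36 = (j - 4)*(j^3 - j^2 - 9*j + 9) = (j - 4)*(j + 3)*(j^2 - 4*j + 3) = (j - 4)*(j - 1)*(j + 3)*(j - 3)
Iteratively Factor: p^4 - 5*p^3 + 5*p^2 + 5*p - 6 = (p + 1)*(p^3 - 6*p^2 + 11*p - 6) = (p - 2)*(p + 1)*(p^2 - 4*p + 3) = (p - 3)*(p - 2)*(p + 1)*(p - 1)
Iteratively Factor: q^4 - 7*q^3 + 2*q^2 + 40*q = (q - 5)*(q^3 - 2*q^2 - 8*q) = (q - 5)*(q + 2)*(q^2 - 4*q) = (q - 5)*(q - 4)*(q + 2)*(q)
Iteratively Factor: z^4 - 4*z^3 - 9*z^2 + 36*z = (z - 3)*(z^3 - z^2 - 12*z) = z*(z - 3)*(z^2 - z - 12) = z*(z - 3)*(z + 3)*(z - 4)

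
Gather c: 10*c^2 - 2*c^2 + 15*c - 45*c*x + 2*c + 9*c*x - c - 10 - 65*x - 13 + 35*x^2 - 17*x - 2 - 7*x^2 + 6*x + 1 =8*c^2 + c*(16 - 36*x) + 28*x^2 - 76*x - 24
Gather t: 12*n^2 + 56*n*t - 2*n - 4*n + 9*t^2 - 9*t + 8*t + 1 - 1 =12*n^2 - 6*n + 9*t^2 + t*(56*n - 1)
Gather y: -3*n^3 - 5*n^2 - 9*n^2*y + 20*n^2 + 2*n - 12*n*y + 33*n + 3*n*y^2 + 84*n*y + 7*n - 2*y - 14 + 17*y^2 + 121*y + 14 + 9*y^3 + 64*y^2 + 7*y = -3*n^3 + 15*n^2 + 42*n + 9*y^3 + y^2*(3*n + 81) + y*(-9*n^2 + 72*n + 126)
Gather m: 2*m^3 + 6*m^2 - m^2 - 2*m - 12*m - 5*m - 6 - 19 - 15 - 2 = 2*m^3 + 5*m^2 - 19*m - 42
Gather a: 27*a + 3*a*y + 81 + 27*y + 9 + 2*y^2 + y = a*(3*y + 27) + 2*y^2 + 28*y + 90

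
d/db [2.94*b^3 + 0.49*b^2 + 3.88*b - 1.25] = 8.82*b^2 + 0.98*b + 3.88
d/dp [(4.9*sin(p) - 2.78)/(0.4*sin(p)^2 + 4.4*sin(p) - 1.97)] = (-1.96*sin(p)^2 + 2.224*sin(p) + 2.579)*cos(p)/(0.16*sin(p)^4 + 3.52*sin(p)^3 + 17.784*sin(p)^2 - 17.336*sin(p) + 3.8809)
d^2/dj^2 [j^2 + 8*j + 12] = 2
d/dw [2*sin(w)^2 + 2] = 2*sin(2*w)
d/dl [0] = 0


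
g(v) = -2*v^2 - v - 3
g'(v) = -4*v - 1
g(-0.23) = -2.88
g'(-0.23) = -0.08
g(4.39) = -45.93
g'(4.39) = -18.56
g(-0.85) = -3.60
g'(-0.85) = 2.40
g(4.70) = -51.88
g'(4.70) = -19.80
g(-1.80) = -7.68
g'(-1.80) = 6.20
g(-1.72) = -7.20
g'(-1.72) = 5.88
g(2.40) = -16.92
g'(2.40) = -10.60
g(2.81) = -21.60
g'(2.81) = -12.24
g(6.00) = -81.00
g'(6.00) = -25.00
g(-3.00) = -18.00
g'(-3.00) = 11.00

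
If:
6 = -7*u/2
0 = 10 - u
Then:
No Solution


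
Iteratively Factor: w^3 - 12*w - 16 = (w + 2)*(w^2 - 2*w - 8) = (w + 2)^2*(w - 4)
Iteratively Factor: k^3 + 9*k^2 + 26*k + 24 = (k + 4)*(k^2 + 5*k + 6) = (k + 2)*(k + 4)*(k + 3)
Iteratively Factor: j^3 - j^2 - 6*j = (j + 2)*(j^2 - 3*j) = j*(j + 2)*(j - 3)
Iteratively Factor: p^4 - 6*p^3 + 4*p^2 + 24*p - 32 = (p - 2)*(p^3 - 4*p^2 - 4*p + 16) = (p - 2)*(p + 2)*(p^2 - 6*p + 8) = (p - 4)*(p - 2)*(p + 2)*(p - 2)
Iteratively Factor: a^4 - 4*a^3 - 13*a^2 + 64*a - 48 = (a - 3)*(a^3 - a^2 - 16*a + 16) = (a - 4)*(a - 3)*(a^2 + 3*a - 4) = (a - 4)*(a - 3)*(a + 4)*(a - 1)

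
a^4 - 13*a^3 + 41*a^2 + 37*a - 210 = (a - 7)*(a - 5)*(a - 3)*(a + 2)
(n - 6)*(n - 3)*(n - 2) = n^3 - 11*n^2 + 36*n - 36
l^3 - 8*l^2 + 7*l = l*(l - 7)*(l - 1)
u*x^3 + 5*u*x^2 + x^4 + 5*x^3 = x^2*(u + x)*(x + 5)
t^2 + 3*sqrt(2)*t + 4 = (t + sqrt(2))*(t + 2*sqrt(2))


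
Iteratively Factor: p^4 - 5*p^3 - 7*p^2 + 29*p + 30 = (p - 3)*(p^3 - 2*p^2 - 13*p - 10) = (p - 3)*(p + 2)*(p^2 - 4*p - 5) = (p - 3)*(p + 1)*(p + 2)*(p - 5)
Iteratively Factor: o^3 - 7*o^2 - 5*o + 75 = (o - 5)*(o^2 - 2*o - 15) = (o - 5)^2*(o + 3)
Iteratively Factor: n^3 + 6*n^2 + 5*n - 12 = (n - 1)*(n^2 + 7*n + 12) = (n - 1)*(n + 3)*(n + 4)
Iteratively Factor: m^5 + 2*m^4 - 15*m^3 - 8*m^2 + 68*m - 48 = (m + 4)*(m^4 - 2*m^3 - 7*m^2 + 20*m - 12) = (m - 2)*(m + 4)*(m^3 - 7*m + 6) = (m - 2)*(m + 3)*(m + 4)*(m^2 - 3*m + 2) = (m - 2)^2*(m + 3)*(m + 4)*(m - 1)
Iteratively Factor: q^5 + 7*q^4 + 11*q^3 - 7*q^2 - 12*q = (q + 3)*(q^4 + 4*q^3 - q^2 - 4*q) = (q + 1)*(q + 3)*(q^3 + 3*q^2 - 4*q) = (q - 1)*(q + 1)*(q + 3)*(q^2 + 4*q) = q*(q - 1)*(q + 1)*(q + 3)*(q + 4)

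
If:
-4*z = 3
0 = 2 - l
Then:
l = 2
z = -3/4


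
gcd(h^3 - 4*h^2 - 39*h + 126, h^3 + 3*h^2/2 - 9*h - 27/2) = h - 3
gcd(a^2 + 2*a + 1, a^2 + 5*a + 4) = a + 1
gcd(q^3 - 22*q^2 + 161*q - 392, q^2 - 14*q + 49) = q^2 - 14*q + 49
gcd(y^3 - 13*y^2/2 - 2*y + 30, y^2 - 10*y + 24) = y - 6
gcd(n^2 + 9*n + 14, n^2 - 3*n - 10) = n + 2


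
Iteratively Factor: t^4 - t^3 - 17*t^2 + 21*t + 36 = (t + 4)*(t^3 - 5*t^2 + 3*t + 9) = (t - 3)*(t + 4)*(t^2 - 2*t - 3) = (t - 3)*(t + 1)*(t + 4)*(t - 3)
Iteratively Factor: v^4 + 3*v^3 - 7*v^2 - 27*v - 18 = (v - 3)*(v^3 + 6*v^2 + 11*v + 6) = (v - 3)*(v + 3)*(v^2 + 3*v + 2) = (v - 3)*(v + 2)*(v + 3)*(v + 1)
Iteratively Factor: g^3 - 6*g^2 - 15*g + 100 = (g - 5)*(g^2 - g - 20) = (g - 5)*(g + 4)*(g - 5)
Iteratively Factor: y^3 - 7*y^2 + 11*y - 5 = (y - 5)*(y^2 - 2*y + 1) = (y - 5)*(y - 1)*(y - 1)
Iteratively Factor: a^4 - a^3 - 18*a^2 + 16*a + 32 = (a - 4)*(a^3 + 3*a^2 - 6*a - 8) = (a - 4)*(a + 4)*(a^2 - a - 2) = (a - 4)*(a - 2)*(a + 4)*(a + 1)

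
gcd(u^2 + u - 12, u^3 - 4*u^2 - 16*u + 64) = u + 4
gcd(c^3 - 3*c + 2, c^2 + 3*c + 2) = c + 2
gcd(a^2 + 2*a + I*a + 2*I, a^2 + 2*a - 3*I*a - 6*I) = a + 2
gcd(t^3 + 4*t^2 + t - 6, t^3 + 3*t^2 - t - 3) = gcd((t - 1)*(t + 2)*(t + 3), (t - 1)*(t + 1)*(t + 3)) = t^2 + 2*t - 3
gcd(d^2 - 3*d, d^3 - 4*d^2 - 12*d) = d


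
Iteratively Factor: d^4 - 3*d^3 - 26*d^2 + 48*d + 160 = (d - 5)*(d^3 + 2*d^2 - 16*d - 32) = (d - 5)*(d + 2)*(d^2 - 16) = (d - 5)*(d - 4)*(d + 2)*(d + 4)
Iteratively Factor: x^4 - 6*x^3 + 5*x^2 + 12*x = (x - 4)*(x^3 - 2*x^2 - 3*x) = (x - 4)*(x + 1)*(x^2 - 3*x) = x*(x - 4)*(x + 1)*(x - 3)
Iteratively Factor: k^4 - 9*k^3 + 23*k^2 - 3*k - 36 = (k - 4)*(k^3 - 5*k^2 + 3*k + 9) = (k - 4)*(k - 3)*(k^2 - 2*k - 3) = (k - 4)*(k - 3)^2*(k + 1)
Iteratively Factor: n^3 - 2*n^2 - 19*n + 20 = (n - 1)*(n^2 - n - 20) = (n - 1)*(n + 4)*(n - 5)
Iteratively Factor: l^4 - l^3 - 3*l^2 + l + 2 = (l + 1)*(l^3 - 2*l^2 - l + 2) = (l - 1)*(l + 1)*(l^2 - l - 2) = (l - 1)*(l + 1)^2*(l - 2)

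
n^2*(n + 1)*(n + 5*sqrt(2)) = n^4 + n^3 + 5*sqrt(2)*n^3 + 5*sqrt(2)*n^2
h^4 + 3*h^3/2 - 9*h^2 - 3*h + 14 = (h - 2)*(h + 7/2)*(h - sqrt(2))*(h + sqrt(2))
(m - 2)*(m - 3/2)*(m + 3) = m^3 - m^2/2 - 15*m/2 + 9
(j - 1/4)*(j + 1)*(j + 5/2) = j^3 + 13*j^2/4 + 13*j/8 - 5/8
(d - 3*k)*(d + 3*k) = d^2 - 9*k^2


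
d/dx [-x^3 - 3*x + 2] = -3*x^2 - 3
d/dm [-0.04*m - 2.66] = -0.0400000000000000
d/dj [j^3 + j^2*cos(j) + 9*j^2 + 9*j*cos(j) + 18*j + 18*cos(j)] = -j^2*sin(j) + 3*j^2 - 9*j*sin(j) + 2*j*cos(j) + 18*j - 18*sin(j) + 9*cos(j) + 18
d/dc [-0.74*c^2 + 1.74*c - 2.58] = 1.74 - 1.48*c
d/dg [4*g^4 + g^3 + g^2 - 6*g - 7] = 16*g^3 + 3*g^2 + 2*g - 6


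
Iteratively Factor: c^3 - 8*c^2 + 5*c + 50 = (c + 2)*(c^2 - 10*c + 25) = (c - 5)*(c + 2)*(c - 5)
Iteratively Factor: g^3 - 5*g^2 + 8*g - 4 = (g - 2)*(g^2 - 3*g + 2) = (g - 2)*(g - 1)*(g - 2)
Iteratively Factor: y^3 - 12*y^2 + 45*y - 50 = (y - 5)*(y^2 - 7*y + 10) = (y - 5)^2*(y - 2)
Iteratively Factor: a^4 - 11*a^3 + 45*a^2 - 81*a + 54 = (a - 3)*(a^3 - 8*a^2 + 21*a - 18) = (a - 3)^2*(a^2 - 5*a + 6) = (a - 3)^2*(a - 2)*(a - 3)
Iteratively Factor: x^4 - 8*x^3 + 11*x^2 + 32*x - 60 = (x + 2)*(x^3 - 10*x^2 + 31*x - 30) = (x - 5)*(x + 2)*(x^2 - 5*x + 6) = (x - 5)*(x - 2)*(x + 2)*(x - 3)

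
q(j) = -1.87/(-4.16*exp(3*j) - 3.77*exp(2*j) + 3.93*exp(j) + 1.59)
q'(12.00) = 0.00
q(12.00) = 0.00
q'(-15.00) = 0.00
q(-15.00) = -1.18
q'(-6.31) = 0.01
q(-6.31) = -1.17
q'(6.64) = -0.00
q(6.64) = 0.00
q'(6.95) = -0.00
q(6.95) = 0.00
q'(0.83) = -0.10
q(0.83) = 0.03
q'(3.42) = -0.00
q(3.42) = 0.00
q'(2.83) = -0.00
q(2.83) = 0.00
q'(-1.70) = 0.16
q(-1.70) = -0.87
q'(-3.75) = 0.06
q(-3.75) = -1.11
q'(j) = -1.87*(12.48*exp(3*j) + 7.54*exp(2*j) - 3.93*exp(j))/(-4.16*exp(3*j) - 3.77*exp(2*j) + 3.93*exp(j) + 1.59)^2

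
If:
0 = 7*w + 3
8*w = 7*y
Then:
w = -3/7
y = -24/49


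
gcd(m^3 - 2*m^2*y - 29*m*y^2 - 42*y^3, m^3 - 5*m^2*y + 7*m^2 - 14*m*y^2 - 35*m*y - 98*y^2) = -m^2 + 5*m*y + 14*y^2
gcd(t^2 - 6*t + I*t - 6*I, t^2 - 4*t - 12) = t - 6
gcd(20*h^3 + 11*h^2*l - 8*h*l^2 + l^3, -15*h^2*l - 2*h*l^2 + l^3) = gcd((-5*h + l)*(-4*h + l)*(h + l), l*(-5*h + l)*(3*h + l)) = 5*h - l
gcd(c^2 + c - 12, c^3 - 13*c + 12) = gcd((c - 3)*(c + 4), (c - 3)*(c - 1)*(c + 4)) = c^2 + c - 12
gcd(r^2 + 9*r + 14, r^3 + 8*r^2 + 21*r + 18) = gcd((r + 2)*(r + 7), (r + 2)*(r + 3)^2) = r + 2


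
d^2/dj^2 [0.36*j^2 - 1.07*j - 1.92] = 0.720000000000000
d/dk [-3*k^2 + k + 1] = 1 - 6*k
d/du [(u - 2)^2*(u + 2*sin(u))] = (u - 2)*(2*u + (u - 2)*(2*cos(u) + 1) + 4*sin(u))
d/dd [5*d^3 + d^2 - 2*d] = 15*d^2 + 2*d - 2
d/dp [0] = 0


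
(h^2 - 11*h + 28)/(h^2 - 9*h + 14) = (h - 4)/(h - 2)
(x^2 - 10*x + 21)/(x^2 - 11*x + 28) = (x - 3)/(x - 4)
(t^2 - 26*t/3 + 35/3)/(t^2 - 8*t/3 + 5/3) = (t - 7)/(t - 1)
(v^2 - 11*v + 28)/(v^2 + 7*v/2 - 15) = 2*(v^2 - 11*v + 28)/(2*v^2 + 7*v - 30)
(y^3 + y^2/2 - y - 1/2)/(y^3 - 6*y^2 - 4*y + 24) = (y^3 + y^2/2 - y - 1/2)/(y^3 - 6*y^2 - 4*y + 24)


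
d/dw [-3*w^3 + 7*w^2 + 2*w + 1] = -9*w^2 + 14*w + 2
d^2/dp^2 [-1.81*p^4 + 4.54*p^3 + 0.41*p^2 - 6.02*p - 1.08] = -21.72*p^2 + 27.24*p + 0.82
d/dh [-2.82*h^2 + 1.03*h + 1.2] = 1.03 - 5.64*h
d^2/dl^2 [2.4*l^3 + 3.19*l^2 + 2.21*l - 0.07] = 14.4*l + 6.38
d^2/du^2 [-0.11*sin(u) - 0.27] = 0.11*sin(u)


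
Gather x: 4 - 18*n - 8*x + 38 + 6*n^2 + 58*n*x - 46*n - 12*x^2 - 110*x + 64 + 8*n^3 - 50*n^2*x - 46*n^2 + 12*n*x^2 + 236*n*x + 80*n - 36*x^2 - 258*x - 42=8*n^3 - 40*n^2 + 16*n + x^2*(12*n - 48) + x*(-50*n^2 + 294*n - 376) + 64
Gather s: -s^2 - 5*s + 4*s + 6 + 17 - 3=-s^2 - s + 20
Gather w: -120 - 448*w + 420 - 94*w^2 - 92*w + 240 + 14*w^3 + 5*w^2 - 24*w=14*w^3 - 89*w^2 - 564*w + 540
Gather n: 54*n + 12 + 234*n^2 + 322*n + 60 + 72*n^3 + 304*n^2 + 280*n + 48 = 72*n^3 + 538*n^2 + 656*n + 120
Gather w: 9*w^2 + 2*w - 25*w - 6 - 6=9*w^2 - 23*w - 12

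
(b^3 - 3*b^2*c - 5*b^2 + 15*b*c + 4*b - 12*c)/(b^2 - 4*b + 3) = (b^2 - 3*b*c - 4*b + 12*c)/(b - 3)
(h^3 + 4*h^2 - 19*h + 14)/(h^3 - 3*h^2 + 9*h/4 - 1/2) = 4*(h^2 + 6*h - 7)/(4*h^2 - 4*h + 1)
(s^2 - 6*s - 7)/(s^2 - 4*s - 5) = (s - 7)/(s - 5)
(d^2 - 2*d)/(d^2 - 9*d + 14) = d/(d - 7)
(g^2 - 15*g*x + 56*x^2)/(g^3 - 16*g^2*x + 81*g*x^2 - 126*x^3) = (g - 8*x)/(g^2 - 9*g*x + 18*x^2)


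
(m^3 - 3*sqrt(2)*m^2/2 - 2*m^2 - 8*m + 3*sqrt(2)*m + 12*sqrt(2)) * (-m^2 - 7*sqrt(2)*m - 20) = -m^5 - 11*sqrt(2)*m^4/2 + 2*m^4 + 9*m^3 + 11*sqrt(2)*m^3 - 2*m^2 + 74*sqrt(2)*m^2 - 60*sqrt(2)*m - 8*m - 240*sqrt(2)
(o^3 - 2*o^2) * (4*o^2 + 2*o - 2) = 4*o^5 - 6*o^4 - 6*o^3 + 4*o^2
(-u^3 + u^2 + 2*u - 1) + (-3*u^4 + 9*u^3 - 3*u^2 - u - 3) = -3*u^4 + 8*u^3 - 2*u^2 + u - 4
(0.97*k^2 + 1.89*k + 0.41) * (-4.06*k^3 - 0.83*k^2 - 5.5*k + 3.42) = -3.9382*k^5 - 8.4785*k^4 - 8.5683*k^3 - 7.4179*k^2 + 4.2088*k + 1.4022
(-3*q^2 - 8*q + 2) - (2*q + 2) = -3*q^2 - 10*q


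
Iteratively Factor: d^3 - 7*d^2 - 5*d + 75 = (d + 3)*(d^2 - 10*d + 25) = (d - 5)*(d + 3)*(d - 5)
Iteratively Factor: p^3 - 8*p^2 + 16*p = (p)*(p^2 - 8*p + 16) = p*(p - 4)*(p - 4)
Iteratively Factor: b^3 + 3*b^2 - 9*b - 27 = (b + 3)*(b^2 - 9) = (b - 3)*(b + 3)*(b + 3)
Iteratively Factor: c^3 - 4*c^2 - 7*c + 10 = (c - 5)*(c^2 + c - 2) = (c - 5)*(c - 1)*(c + 2)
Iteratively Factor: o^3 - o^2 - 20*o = (o)*(o^2 - o - 20) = o*(o + 4)*(o - 5)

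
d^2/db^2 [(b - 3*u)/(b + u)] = -8*u/(b + u)^3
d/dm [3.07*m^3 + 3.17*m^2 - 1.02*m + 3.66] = 9.21*m^2 + 6.34*m - 1.02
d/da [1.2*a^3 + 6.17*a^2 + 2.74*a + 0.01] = 3.6*a^2 + 12.34*a + 2.74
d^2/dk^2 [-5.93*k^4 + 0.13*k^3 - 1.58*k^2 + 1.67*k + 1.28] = -71.16*k^2 + 0.78*k - 3.16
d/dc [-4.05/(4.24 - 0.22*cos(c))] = 0.891*sin(c)/(0.22*cos(c) - 4.24)^2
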